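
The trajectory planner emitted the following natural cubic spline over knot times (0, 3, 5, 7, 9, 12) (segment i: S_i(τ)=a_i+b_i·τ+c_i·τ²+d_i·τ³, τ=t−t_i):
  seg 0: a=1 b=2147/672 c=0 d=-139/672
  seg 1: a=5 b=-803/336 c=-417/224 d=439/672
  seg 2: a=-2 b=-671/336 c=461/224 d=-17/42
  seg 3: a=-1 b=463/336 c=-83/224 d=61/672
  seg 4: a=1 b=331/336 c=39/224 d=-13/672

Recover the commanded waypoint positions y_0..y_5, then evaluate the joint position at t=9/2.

y_0=1 y_1=5 y_2=-2 y_3=-1 y_4=1 y_5=5
S(9/2) = -1019/1792

y_0 = S_0(0) = a_0 = 1
y_1 = S_1(0) = a_1 = 5
y_2 = S_2(0) = a_2 = -2
y_3 = S_3(0) = a_3 = -1
y_4 = S_4(0) = a_4 = 1
y_5 = S_4(3) = 5
t_q=9/2 is in segment 1 (τ=3/2); S_1(τ)=-1019/1792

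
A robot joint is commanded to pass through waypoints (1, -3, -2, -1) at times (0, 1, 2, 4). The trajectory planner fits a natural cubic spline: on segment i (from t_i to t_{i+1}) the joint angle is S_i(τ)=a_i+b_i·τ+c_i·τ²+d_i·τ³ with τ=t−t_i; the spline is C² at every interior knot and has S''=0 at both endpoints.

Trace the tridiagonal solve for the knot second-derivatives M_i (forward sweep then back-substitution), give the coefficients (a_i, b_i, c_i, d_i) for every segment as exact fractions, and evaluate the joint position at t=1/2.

Δ: Δ0=-4, Δ1=1, Δ2=1/2
row 1: diag=4, rhs=30; c'=1/4, d'=15/2
row 2: denom=6−1·1/4=23/4; d'=(-3−1·15/2)/(23/4)=-42/23
back: M2=-42/23
back: M1=15/2−1/4·-42/23=183/23
M: M0=0, M1=183/23, M2=-42/23, M3=0
seg 0: a=1, c=M0/2=0, d=(M1−M0)/(6·1)=61/46, b=Δ0−h0·(2M0+M1)/6=-245/46
seg 1: a=-3, c=M1/2=183/46, d=(M2−M1)/(6·1)=-75/46, b=Δ1−h1·(2M1+M2)/6=-31/23
seg 2: a=-2, c=M2/2=-21/23, d=(M3−M2)/(6·2)=7/46, b=Δ2−h2·(2M2+M3)/6=79/46
t_q=1/2 → seg 0, τ=1/2; S=1+-245/46·τ+0·τ²+61/46·τ³=-551/368

  seg 0: a=1 b=-245/46 c=0 d=61/46
  seg 1: a=-3 b=-31/23 c=183/46 d=-75/46
  seg 2: a=-2 b=79/46 c=-21/23 d=7/46
S(1/2) = -551/368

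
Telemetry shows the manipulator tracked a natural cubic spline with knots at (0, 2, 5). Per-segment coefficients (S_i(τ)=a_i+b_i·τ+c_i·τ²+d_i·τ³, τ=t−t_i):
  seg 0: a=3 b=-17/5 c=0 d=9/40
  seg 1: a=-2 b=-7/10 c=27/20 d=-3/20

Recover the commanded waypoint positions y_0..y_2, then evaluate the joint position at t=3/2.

y_0 = S_0(0) = a_0 = 3
y_1 = S_1(0) = a_1 = -2
y_2 = S_1(3) = 4
t_q=3/2 is in segment 0 (τ=3/2); S_0(τ)=-429/320

y_0=3 y_1=-2 y_2=4
S(3/2) = -429/320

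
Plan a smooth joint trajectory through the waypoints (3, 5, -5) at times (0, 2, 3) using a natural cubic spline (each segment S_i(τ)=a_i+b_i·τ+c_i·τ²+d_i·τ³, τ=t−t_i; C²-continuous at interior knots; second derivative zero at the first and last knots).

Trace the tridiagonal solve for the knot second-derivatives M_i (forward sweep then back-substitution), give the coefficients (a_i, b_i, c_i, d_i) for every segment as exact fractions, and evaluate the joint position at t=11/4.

Δ: Δ0=1, Δ1=-10
row 1: diag=6, rhs=-66; c'=1/6, d'=-11
back: M1=-11
M: M0=0, M1=-11, M2=0
seg 0: a=3, c=M0/2=0, d=(M1−M0)/(6·2)=-11/12, b=Δ0−h0·(2M0+M1)/6=14/3
seg 1: a=5, c=M1/2=-11/2, d=(M2−M1)/(6·1)=11/6, b=Δ1−h1·(2M1+M2)/6=-19/3
t_q=11/4 → seg 1, τ=3/4; S=5+-19/3·τ+-11/2·τ²+11/6·τ³=-265/128

  seg 0: a=3 b=14/3 c=0 d=-11/12
  seg 1: a=5 b=-19/3 c=-11/2 d=11/6
S(11/4) = -265/128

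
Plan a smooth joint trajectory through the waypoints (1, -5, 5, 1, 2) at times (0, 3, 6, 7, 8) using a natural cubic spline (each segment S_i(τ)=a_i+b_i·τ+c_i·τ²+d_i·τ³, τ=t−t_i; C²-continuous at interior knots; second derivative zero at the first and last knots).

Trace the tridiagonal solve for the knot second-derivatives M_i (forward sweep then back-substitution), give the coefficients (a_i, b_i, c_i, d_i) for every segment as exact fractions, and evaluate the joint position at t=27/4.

  seg 0: a=1 b=-211/48 c=0 d=115/432
  seg 1: a=-5 b=67/24 c=115/48 d=-319/432
  seg 2: a=5 b=-133/48 c=-17/4 d=145/48
  seg 3: a=1 b=-53/24 c=77/16 d=-77/48
S(27/4) = 1849/1024

Δ: Δ0=-2, Δ1=10/3, Δ2=-4, Δ3=1
row 1: diag=12, rhs=32; c'=1/4, d'=8/3
row 2: denom=8−3·1/4=29/4; d'=(-44−3·8/3)/(29/4)=-208/29
row 3: denom=4−1·4/29=112/29; d'=(30−1·-208/29)/(112/29)=77/8
back: M3=77/8
back: M2=-208/29−4/29·77/8=-17/2
back: M1=8/3−1/4·-17/2=115/24
M: M0=0, M1=115/24, M2=-17/2, M3=77/8, M4=0
seg 0: a=1, c=M0/2=0, d=(M1−M0)/(6·3)=115/432, b=Δ0−h0·(2M0+M1)/6=-211/48
seg 1: a=-5, c=M1/2=115/48, d=(M2−M1)/(6·3)=-319/432, b=Δ1−h1·(2M1+M2)/6=67/24
seg 2: a=5, c=M2/2=-17/4, d=(M3−M2)/(6·1)=145/48, b=Δ2−h2·(2M2+M3)/6=-133/48
seg 3: a=1, c=M3/2=77/16, d=(M4−M3)/(6·1)=-77/48, b=Δ3−h3·(2M3+M4)/6=-53/24
t_q=27/4 → seg 2, τ=3/4; S=5+-133/48·τ+-17/4·τ²+145/48·τ³=1849/1024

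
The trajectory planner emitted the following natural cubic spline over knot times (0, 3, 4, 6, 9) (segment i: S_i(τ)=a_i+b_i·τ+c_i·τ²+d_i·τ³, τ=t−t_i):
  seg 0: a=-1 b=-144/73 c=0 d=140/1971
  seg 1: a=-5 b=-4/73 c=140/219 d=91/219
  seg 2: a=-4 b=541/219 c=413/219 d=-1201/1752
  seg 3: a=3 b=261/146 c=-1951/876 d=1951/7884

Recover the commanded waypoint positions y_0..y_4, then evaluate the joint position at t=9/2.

y_0=-1 y_1=-5 y_2=-4 y_3=3 y_4=-5
S(9/2) = -11115/4672

y_0 = S_0(0) = a_0 = -1
y_1 = S_1(0) = a_1 = -5
y_2 = S_2(0) = a_2 = -4
y_3 = S_3(0) = a_3 = 3
y_4 = S_3(3) = -5
t_q=9/2 is in segment 2 (τ=1/2); S_2(τ)=-11115/4672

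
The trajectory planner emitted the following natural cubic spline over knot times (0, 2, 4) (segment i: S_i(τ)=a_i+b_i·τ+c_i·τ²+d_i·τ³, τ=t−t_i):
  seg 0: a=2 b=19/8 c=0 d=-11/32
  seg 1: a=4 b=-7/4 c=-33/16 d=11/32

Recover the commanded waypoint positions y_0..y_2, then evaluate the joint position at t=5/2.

y_0 = S_0(0) = a_0 = 2
y_1 = S_1(0) = a_1 = 4
y_2 = S_1(2) = -5
t_q=5/2 is in segment 1 (τ=1/2); S_1(τ)=679/256

y_0=2 y_1=4 y_2=-5
S(5/2) = 679/256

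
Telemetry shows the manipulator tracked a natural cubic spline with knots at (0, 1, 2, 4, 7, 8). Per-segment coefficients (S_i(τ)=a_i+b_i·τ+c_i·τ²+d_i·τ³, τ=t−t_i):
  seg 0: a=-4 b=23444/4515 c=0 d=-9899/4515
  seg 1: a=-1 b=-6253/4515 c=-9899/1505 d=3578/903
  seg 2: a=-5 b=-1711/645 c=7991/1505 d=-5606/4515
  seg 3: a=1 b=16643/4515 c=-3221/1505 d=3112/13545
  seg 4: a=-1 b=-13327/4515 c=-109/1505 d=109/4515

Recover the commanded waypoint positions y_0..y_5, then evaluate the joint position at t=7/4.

y_0=-4 y_1=-1 y_2=-5 y_3=1 y_4=-1 y_5=-4
S(7/4) = -195861/48160

y_0 = S_0(0) = a_0 = -4
y_1 = S_1(0) = a_1 = -1
y_2 = S_2(0) = a_2 = -5
y_3 = S_3(0) = a_3 = 1
y_4 = S_4(0) = a_4 = -1
y_5 = S_4(1) = -4
t_q=7/4 is in segment 1 (τ=3/4); S_1(τ)=-195861/48160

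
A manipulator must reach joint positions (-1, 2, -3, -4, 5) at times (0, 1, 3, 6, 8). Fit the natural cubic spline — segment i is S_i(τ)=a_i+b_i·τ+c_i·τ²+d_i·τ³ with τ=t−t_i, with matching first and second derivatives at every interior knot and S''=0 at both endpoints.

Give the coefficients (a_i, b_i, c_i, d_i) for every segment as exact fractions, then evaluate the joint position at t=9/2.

Δ: Δ0=3, Δ1=-5/2, Δ2=-1/3, Δ3=9/2
row 1: diag=6, rhs=-33; c'=1/3, d'=-11/2
row 2: denom=10−2·1/3=28/3; d'=(13−2·-11/2)/(28/3)=18/7
row 3: denom=10−3·9/28=253/28; d'=(29−3·18/7)/(253/28)=596/253
back: M3=596/253
back: M2=18/7−9/28·596/253=459/253
back: M1=-11/2−1/3·459/253=-3089/506
M: M0=0, M1=-3089/506, M2=459/253, M3=596/253, M4=0
seg 0: a=-1, c=M0/2=0, d=(M1−M0)/(6·1)=-3089/3036, b=Δ0−h0·(2M0+M1)/6=12197/3036
seg 1: a=2, c=M1/2=-3089/1012, d=(M2−M1)/(6·2)=4007/6072, b=Δ1−h1·(2M1+M2)/6=1465/1518
seg 2: a=-3, c=M2/2=459/506, d=(M3−M2)/(6·3)=137/4554, b=Δ2−h2·(2M2+M3)/6=-2524/759
seg 3: a=-4, c=M3/2=298/253, d=(M4−M3)/(6·2)=-149/759, b=Δ3−h3·(2M3+M4)/6=4447/1518
t_q=9/2 → seg 2, τ=3/2; S=-3+-2524/759·τ+459/506·τ²+137/4554·τ³=-23663/4048

  seg 0: a=-1 b=12197/3036 c=0 d=-3089/3036
  seg 1: a=2 b=1465/1518 c=-3089/1012 d=4007/6072
  seg 2: a=-3 b=-2524/759 c=459/506 d=137/4554
  seg 3: a=-4 b=4447/1518 c=298/253 d=-149/759
S(9/2) = -23663/4048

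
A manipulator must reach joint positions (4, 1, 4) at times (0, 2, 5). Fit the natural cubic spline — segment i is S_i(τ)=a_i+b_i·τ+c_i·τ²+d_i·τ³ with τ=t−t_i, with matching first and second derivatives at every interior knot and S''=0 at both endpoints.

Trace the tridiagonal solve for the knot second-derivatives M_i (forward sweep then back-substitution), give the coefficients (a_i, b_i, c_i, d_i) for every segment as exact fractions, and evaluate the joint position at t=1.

  seg 0: a=4 b=-2 c=0 d=1/8
  seg 1: a=1 b=-1/2 c=3/4 d=-1/12
S(1) = 17/8

Δ: Δ0=-3/2, Δ1=1
row 1: diag=10, rhs=15; c'=3/10, d'=3/2
back: M1=3/2
M: M0=0, M1=3/2, M2=0
seg 0: a=4, c=M0/2=0, d=(M1−M0)/(6·2)=1/8, b=Δ0−h0·(2M0+M1)/6=-2
seg 1: a=1, c=M1/2=3/4, d=(M2−M1)/(6·3)=-1/12, b=Δ1−h1·(2M1+M2)/6=-1/2
t_q=1 → seg 0, τ=1; S=4+-2·τ+0·τ²+1/8·τ³=17/8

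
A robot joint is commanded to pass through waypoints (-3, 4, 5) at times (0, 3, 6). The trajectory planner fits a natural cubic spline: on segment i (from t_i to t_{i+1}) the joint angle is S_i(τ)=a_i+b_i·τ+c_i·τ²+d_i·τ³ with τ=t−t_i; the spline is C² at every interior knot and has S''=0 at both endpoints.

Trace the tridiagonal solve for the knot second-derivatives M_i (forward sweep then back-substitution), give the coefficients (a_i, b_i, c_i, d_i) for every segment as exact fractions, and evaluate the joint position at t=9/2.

Δ: Δ0=7/3, Δ1=1/3
row 1: diag=12, rhs=-12; c'=1/4, d'=-1
back: M1=-1
M: M0=0, M1=-1, M2=0
seg 0: a=-3, c=M0/2=0, d=(M1−M0)/(6·3)=-1/18, b=Δ0−h0·(2M0+M1)/6=17/6
seg 1: a=4, c=M1/2=-1/2, d=(M2−M1)/(6·3)=1/18, b=Δ1−h1·(2M1+M2)/6=4/3
t_q=9/2 → seg 1, τ=3/2; S=4+4/3·τ+-1/2·τ²+1/18·τ³=81/16

  seg 0: a=-3 b=17/6 c=0 d=-1/18
  seg 1: a=4 b=4/3 c=-1/2 d=1/18
S(9/2) = 81/16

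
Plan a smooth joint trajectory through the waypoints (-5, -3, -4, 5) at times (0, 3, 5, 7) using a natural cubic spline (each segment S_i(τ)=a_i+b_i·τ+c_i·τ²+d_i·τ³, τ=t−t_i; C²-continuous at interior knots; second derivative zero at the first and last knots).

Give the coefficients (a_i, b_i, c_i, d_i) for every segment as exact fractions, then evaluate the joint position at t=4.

  seg 0: a=-5 b=163/114 c=0 d=-29/342
  seg 1: a=-3 b=-49/57 c=-29/38 d=215/456
  seg 2: a=-4 b=199/114 c=157/76 d=-157/456
S(4) = -631/152

Δ: Δ0=2/3, Δ1=-1/2, Δ2=9/2
row 1: diag=10, rhs=-7; c'=1/5, d'=-7/10
row 2: denom=8−2·1/5=38/5; d'=(30−2·-7/10)/(38/5)=157/38
back: M2=157/38
back: M1=-7/10−1/5·157/38=-29/19
M: M0=0, M1=-29/19, M2=157/38, M3=0
seg 0: a=-5, c=M0/2=0, d=(M1−M0)/(6·3)=-29/342, b=Δ0−h0·(2M0+M1)/6=163/114
seg 1: a=-3, c=M1/2=-29/38, d=(M2−M1)/(6·2)=215/456, b=Δ1−h1·(2M1+M2)/6=-49/57
seg 2: a=-4, c=M2/2=157/76, d=(M3−M2)/(6·2)=-157/456, b=Δ2−h2·(2M2+M3)/6=199/114
t_q=4 → seg 1, τ=1; S=-3+-49/57·τ+-29/38·τ²+215/456·τ³=-631/152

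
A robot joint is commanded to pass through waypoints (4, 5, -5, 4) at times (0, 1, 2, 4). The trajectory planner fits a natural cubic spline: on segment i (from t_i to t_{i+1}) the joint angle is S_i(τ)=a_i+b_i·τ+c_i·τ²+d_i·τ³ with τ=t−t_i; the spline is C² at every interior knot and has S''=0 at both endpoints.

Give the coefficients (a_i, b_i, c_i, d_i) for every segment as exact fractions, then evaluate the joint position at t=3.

Δ: Δ0=1, Δ1=-10, Δ2=9/2
row 1: diag=4, rhs=-66; c'=1/4, d'=-33/2
row 2: denom=6−1·1/4=23/4; d'=(87−1·-33/2)/(23/4)=18
back: M2=18
back: M1=-33/2−1/4·18=-21
M: M0=0, M1=-21, M2=18, M3=0
seg 0: a=4, c=M0/2=0, d=(M1−M0)/(6·1)=-7/2, b=Δ0−h0·(2M0+M1)/6=9/2
seg 1: a=5, c=M1/2=-21/2, d=(M2−M1)/(6·1)=13/2, b=Δ1−h1·(2M1+M2)/6=-6
seg 2: a=-5, c=M2/2=9, d=(M3−M2)/(6·2)=-3/2, b=Δ2−h2·(2M2+M3)/6=-15/2
t_q=3 → seg 2, τ=1; S=-5+-15/2·τ+9·τ²+-3/2·τ³=-5

  seg 0: a=4 b=9/2 c=0 d=-7/2
  seg 1: a=5 b=-6 c=-21/2 d=13/2
  seg 2: a=-5 b=-15/2 c=9 d=-3/2
S(3) = -5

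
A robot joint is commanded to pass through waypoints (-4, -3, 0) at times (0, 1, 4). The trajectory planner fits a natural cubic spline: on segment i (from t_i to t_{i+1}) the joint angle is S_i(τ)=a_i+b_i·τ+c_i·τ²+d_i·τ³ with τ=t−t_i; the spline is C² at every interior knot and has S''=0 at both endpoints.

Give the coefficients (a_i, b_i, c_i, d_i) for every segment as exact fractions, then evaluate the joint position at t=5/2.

  seg 0: a=-4 b=1 c=0 d=0
  seg 1: a=-3 b=1 c=0 d=0
S(5/2) = -3/2

Δ: Δ0=1, Δ1=1
row 1: diag=8, rhs=0; c'=3/8, d'=0
back: M1=0
M: M0=0, M1=0, M2=0
seg 0: a=-4, c=M0/2=0, d=(M1−M0)/(6·1)=0, b=Δ0−h0·(2M0+M1)/6=1
seg 1: a=-3, c=M1/2=0, d=(M2−M1)/(6·3)=0, b=Δ1−h1·(2M1+M2)/6=1
t_q=5/2 → seg 1, τ=3/2; S=-3+1·τ+0·τ²+0·τ³=-3/2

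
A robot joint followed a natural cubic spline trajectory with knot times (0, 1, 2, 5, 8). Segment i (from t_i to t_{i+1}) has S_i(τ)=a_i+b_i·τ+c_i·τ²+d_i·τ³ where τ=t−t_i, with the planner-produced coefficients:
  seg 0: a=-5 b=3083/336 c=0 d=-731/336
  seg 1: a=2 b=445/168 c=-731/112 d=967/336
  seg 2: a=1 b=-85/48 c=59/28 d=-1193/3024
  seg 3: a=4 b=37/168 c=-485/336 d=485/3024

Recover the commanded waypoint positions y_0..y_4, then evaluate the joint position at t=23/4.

y_0=-5 y_1=2 y_2=1 y_3=4 y_4=-4
S(23/4) = 3503/1024

y_0 = S_0(0) = a_0 = -5
y_1 = S_1(0) = a_1 = 2
y_2 = S_2(0) = a_2 = 1
y_3 = S_3(0) = a_3 = 4
y_4 = S_3(3) = -4
t_q=23/4 is in segment 3 (τ=3/4); S_3(τ)=3503/1024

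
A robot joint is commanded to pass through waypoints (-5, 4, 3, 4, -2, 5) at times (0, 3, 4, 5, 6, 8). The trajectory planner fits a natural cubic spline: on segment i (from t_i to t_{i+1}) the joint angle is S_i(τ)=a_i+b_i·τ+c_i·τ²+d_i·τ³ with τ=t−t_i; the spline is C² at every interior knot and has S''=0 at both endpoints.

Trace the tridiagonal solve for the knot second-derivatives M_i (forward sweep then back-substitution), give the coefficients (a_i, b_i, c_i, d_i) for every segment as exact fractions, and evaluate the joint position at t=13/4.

  seg 0: a=-5 b=6639/1330 c=0 d=-883/3990
  seg 1: a=4 b=-654/665 c=-2649/1330 d=2627/1330
  seg 2: a=3 b=255/266 c=2616/665 d=-5177/1330
  seg 3: a=4 b=-1896/665 c=-10299/1330 d=873/190
  seg 4: a=-2 b=-6057/1330 c=4017/665 d=-1339/1330
S(13/4) = 311583/85120

Δ: Δ0=3, Δ1=-1, Δ2=1, Δ3=-6, Δ4=7/2
row 1: diag=8, rhs=-24; c'=1/8, d'=-3
row 2: denom=4−1·1/8=31/8; d'=(12−1·-3)/(31/8)=120/31
row 3: denom=4−1·8/31=116/31; d'=(-42−1·120/31)/(116/31)=-711/58
row 4: denom=6−1·31/116=665/116; d'=(57−1·-711/58)/(665/116)=8034/665
back: M4=8034/665
back: M3=-711/58−31/116·8034/665=-10299/665
back: M2=120/31−8/31·-10299/665=5232/665
back: M1=-3−1/8·5232/665=-2649/665
M: M0=0, M1=-2649/665, M2=5232/665, M3=-10299/665, M4=8034/665, M5=0
seg 0: a=-5, c=M0/2=0, d=(M1−M0)/(6·3)=-883/3990, b=Δ0−h0·(2M0+M1)/6=6639/1330
seg 1: a=4, c=M1/2=-2649/1330, d=(M2−M1)/(6·1)=2627/1330, b=Δ1−h1·(2M1+M2)/6=-654/665
seg 2: a=3, c=M2/2=2616/665, d=(M3−M2)/(6·1)=-5177/1330, b=Δ2−h2·(2M2+M3)/6=255/266
seg 3: a=4, c=M3/2=-10299/1330, d=(M4−M3)/(6·1)=873/190, b=Δ3−h3·(2M3+M4)/6=-1896/665
seg 4: a=-2, c=M4/2=4017/665, d=(M5−M4)/(6·2)=-1339/1330, b=Δ4−h4·(2M4+M5)/6=-6057/1330
t_q=13/4 → seg 1, τ=1/4; S=4+-654/665·τ+-2649/1330·τ²+2627/1330·τ³=311583/85120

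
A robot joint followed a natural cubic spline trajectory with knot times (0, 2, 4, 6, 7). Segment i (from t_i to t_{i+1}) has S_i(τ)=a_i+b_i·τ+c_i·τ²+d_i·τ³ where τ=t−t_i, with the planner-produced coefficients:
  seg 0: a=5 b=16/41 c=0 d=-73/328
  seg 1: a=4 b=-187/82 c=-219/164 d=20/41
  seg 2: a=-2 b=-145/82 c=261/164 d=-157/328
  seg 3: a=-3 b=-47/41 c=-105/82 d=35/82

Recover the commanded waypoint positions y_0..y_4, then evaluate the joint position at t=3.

y_0 = S_0(0) = a_0 = 5
y_1 = S_1(0) = a_1 = 4
y_2 = S_2(0) = a_2 = -2
y_3 = S_3(0) = a_3 = -3
y_4 = S_3(1) = -5
t_q=3 is in segment 1 (τ=1); S_1(τ)=143/164

y_0=5 y_1=4 y_2=-2 y_3=-3 y_4=-5
S(3) = 143/164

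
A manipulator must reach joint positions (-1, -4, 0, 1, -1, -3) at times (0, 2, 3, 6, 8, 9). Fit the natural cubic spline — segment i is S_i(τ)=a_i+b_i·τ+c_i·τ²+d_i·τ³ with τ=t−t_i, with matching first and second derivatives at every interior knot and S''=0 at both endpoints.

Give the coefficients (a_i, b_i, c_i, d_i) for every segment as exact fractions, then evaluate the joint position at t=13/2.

  seg 0: a=-1 b=-6128/1731 c=0 d=7063/13848
  seg 1: a=-4 b=8933/3462 c=7063/2308 d=-11359/6924
  seg 2: a=0 b=26167/6924 c=-1074/577 d=1645/6924
  seg 3: a=1 b=-3373/3462 c=639/2308 d=-1003/6924
  seg 4: a=-1 b=-5557/3462 c=-1367/2308 d=1367/6924
S(13/2) = 10413/18464

Δ: Δ0=-3/2, Δ1=4, Δ2=1/3, Δ3=-1, Δ4=-2
row 1: diag=6, rhs=33; c'=1/6, d'=11/2
row 2: denom=8−1·1/6=47/6; d'=(-22−1·11/2)/(47/6)=-165/47
row 3: denom=10−3·18/47=416/47; d'=(-8−3·-165/47)/(416/47)=119/416
row 4: denom=6−2·47/208=577/104; d'=(-6−2·119/416)/(577/104)=-1367/1154
back: M4=-1367/1154
back: M3=119/416−47/208·-1367/1154=639/1154
back: M2=-165/47−18/47·639/1154=-2148/577
back: M1=11/2−1/6·-2148/577=7063/1154
M: M0=0, M1=7063/1154, M2=-2148/577, M3=639/1154, M4=-1367/1154, M5=0
seg 0: a=-1, c=M0/2=0, d=(M1−M0)/(6·2)=7063/13848, b=Δ0−h0·(2M0+M1)/6=-6128/1731
seg 1: a=-4, c=M1/2=7063/2308, d=(M2−M1)/(6·1)=-11359/6924, b=Δ1−h1·(2M1+M2)/6=8933/3462
seg 2: a=0, c=M2/2=-1074/577, d=(M3−M2)/(6·3)=1645/6924, b=Δ2−h2·(2M2+M3)/6=26167/6924
seg 3: a=1, c=M3/2=639/2308, d=(M4−M3)/(6·2)=-1003/6924, b=Δ3−h3·(2M3+M4)/6=-3373/3462
seg 4: a=-1, c=M4/2=-1367/2308, d=(M5−M4)/(6·1)=1367/6924, b=Δ4−h4·(2M4+M5)/6=-5557/3462
t_q=13/2 → seg 3, τ=1/2; S=1+-3373/3462·τ+639/2308·τ²+-1003/6924·τ³=10413/18464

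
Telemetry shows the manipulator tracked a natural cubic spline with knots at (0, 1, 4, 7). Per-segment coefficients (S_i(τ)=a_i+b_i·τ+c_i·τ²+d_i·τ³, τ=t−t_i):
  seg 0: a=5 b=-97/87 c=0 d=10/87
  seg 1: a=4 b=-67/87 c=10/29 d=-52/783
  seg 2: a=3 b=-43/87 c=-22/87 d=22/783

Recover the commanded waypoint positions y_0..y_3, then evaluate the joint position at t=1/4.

y_0 = S_0(0) = a_0 = 5
y_1 = S_1(0) = a_1 = 4
y_2 = S_2(0) = a_2 = 3
y_3 = S_2(3) = 0
t_q=1/4 is in segment 0 (τ=1/4); S_0(τ)=4383/928

y_0=5 y_1=4 y_2=3 y_3=0
S(1/4) = 4383/928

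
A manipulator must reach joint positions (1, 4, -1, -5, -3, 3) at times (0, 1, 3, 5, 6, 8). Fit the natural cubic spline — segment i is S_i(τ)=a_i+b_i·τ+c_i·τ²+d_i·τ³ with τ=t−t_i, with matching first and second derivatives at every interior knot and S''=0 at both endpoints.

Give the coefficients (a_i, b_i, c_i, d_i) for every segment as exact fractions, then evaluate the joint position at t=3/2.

Δ: Δ0=3, Δ1=-5/2, Δ2=-2, Δ3=2, Δ4=3
row 1: diag=6, rhs=-33; c'=1/3, d'=-11/2
row 2: denom=8−2·1/3=22/3; d'=(3−2·-11/2)/(22/3)=21/11
row 3: denom=6−2·3/11=60/11; d'=(24−2·21/11)/(60/11)=37/10
row 4: denom=6−1·11/60=349/60; d'=(6−1·37/10)/(349/60)=138/349
back: M4=138/349
back: M3=37/10−11/60·138/349=1266/349
back: M2=21/11−3/11·1266/349=321/349
back: M1=-11/2−1/3·321/349=-4053/698
M: M0=0, M1=-4053/698, M2=321/349, M3=1266/349, M4=138/349, M5=0
seg 0: a=1, c=M0/2=0, d=(M1−M0)/(6·1)=-1351/1396, b=Δ0−h0·(2M0+M1)/6=5539/1396
seg 1: a=4, c=M1/2=-4053/1396, d=(M2−M1)/(6·2)=1565/2792, b=Δ1−h1·(2M1+M2)/6=743/698
seg 2: a=-1, c=M2/2=321/698, d=(M3−M2)/(6·2)=315/1396, b=Δ2−h2·(2M2+M3)/6=-1334/349
seg 3: a=-5, c=M3/2=633/349, d=(M4−M3)/(6·1)=-188/349, b=Δ3−h3·(2M3+M4)/6=253/349
seg 4: a=-3, c=M4/2=69/349, d=(M5−M4)/(6·2)=-23/698, b=Δ4−h4·(2M4+M5)/6=955/349
t_q=3/2 → seg 1, τ=1/2; S=4+743/698·τ+-4053/1396·τ²+1565/2792·τ³=86585/22336

  seg 0: a=1 b=5539/1396 c=0 d=-1351/1396
  seg 1: a=4 b=743/698 c=-4053/1396 d=1565/2792
  seg 2: a=-1 b=-1334/349 c=321/698 d=315/1396
  seg 3: a=-5 b=253/349 c=633/349 d=-188/349
  seg 4: a=-3 b=955/349 c=69/349 d=-23/698
S(3/2) = 86585/22336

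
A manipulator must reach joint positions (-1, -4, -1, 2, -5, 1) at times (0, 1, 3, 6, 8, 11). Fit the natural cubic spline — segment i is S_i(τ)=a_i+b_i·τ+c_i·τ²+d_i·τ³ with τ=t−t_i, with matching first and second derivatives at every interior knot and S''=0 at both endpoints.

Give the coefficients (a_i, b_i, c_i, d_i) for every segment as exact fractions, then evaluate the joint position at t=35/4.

  seg 0: a=-1 b=-6061/1612 c=0 d=1225/1612
  seg 1: a=-4 b=-1193/806 c=3675/1612 d=-1273/3224
  seg 2: a=-1 b=1169/403 c=-36/403 d=-658/3627
  seg 3: a=2 b=-1021/403 c=-694/403 d=1997/3224
  seg 4: a=-5 b=-1603/806 c=3215/1612 d=-3215/14508
S(35/4) = -563633/103168

Δ: Δ0=-3, Δ1=3/2, Δ2=1, Δ3=-7/2, Δ4=2
row 1: diag=6, rhs=27; c'=1/3, d'=9/2
row 2: denom=10−2·1/3=28/3; d'=(-3−2·9/2)/(28/3)=-9/7
row 3: denom=10−3·9/28=253/28; d'=(-27−3·-9/7)/(253/28)=-648/253
row 4: denom=10−2·56/253=2418/253; d'=(33−2·-648/253)/(2418/253)=3215/806
back: M4=3215/806
back: M3=-648/253−56/253·3215/806=-1388/403
back: M2=-9/7−9/28·-1388/403=-72/403
back: M1=9/2−1/3·-72/403=3675/806
M: M0=0, M1=3675/806, M2=-72/403, M3=-1388/403, M4=3215/806, M5=0
seg 0: a=-1, c=M0/2=0, d=(M1−M0)/(6·1)=1225/1612, b=Δ0−h0·(2M0+M1)/6=-6061/1612
seg 1: a=-4, c=M1/2=3675/1612, d=(M2−M1)/(6·2)=-1273/3224, b=Δ1−h1·(2M1+M2)/6=-1193/806
seg 2: a=-1, c=M2/2=-36/403, d=(M3−M2)/(6·3)=-658/3627, b=Δ2−h2·(2M2+M3)/6=1169/403
seg 3: a=2, c=M3/2=-694/403, d=(M4−M3)/(6·2)=1997/3224, b=Δ3−h3·(2M3+M4)/6=-1021/403
seg 4: a=-5, c=M4/2=3215/1612, d=(M5−M4)/(6·3)=-3215/14508, b=Δ4−h4·(2M4+M5)/6=-1603/806
t_q=35/4 → seg 4, τ=3/4; S=-5+-1603/806·τ+3215/1612·τ²+-3215/14508·τ³=-563633/103168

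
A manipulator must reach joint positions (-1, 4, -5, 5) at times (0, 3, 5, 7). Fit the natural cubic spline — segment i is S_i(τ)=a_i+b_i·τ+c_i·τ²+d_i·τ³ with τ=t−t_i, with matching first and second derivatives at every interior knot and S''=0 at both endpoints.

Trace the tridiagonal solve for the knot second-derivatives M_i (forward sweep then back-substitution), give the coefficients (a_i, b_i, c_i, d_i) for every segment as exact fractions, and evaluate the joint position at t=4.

Δ: Δ0=5/3, Δ1=-9/2, Δ2=5
row 1: diag=10, rhs=-37; c'=1/5, d'=-37/10
row 2: denom=8−2·1/5=38/5; d'=(57−2·-37/10)/(38/5)=161/19
back: M2=161/19
back: M1=-37/10−1/5·161/19=-205/38
M: M0=0, M1=-205/38, M2=161/19, M3=0
seg 0: a=-1, c=M0/2=0, d=(M1−M0)/(6·3)=-205/684, b=Δ0−h0·(2M0+M1)/6=995/228
seg 1: a=4, c=M1/2=-205/76, d=(M2−M1)/(6·2)=527/456, b=Δ1−h1·(2M1+M2)/6=-425/114
seg 2: a=-5, c=M2/2=161/38, d=(M3−M2)/(6·2)=-161/228, b=Δ2−h2·(2M2+M3)/6=-37/57
t_q=4 → seg 1, τ=1; S=4+-425/114·τ+-205/76·τ²+527/456·τ³=-193/152

  seg 0: a=-1 b=995/228 c=0 d=-205/684
  seg 1: a=4 b=-425/114 c=-205/76 d=527/456
  seg 2: a=-5 b=-37/57 c=161/38 d=-161/228
S(4) = -193/152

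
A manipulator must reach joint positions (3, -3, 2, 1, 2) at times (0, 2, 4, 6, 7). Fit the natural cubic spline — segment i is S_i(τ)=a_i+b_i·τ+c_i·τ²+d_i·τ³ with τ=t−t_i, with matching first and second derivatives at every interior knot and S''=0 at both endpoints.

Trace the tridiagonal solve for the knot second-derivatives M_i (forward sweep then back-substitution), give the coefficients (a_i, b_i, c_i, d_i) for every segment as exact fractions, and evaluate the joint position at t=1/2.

  seg 0: a=3 b=-194/41 c=0 d=71/164
  seg 1: a=-3 b=19/41 c=213/82 d=-259/328
  seg 2: a=2 b=113/82 c=-351/164 d=197/328
  seg 3: a=1 b=1/41 c=60/41 d=-20/41
S(1/2) = 903/1312

Δ: Δ0=-3, Δ1=5/2, Δ2=-1/2, Δ3=1
row 1: diag=8, rhs=33; c'=1/4, d'=33/8
row 2: denom=8−2·1/4=15/2; d'=(-18−2·33/8)/(15/2)=-7/2
row 3: denom=6−2·4/15=82/15; d'=(9−2·-7/2)/(82/15)=120/41
back: M3=120/41
back: M2=-7/2−4/15·120/41=-351/82
back: M1=33/8−1/4·-351/82=213/41
M: M0=0, M1=213/41, M2=-351/82, M3=120/41, M4=0
seg 0: a=3, c=M0/2=0, d=(M1−M0)/(6·2)=71/164, b=Δ0−h0·(2M0+M1)/6=-194/41
seg 1: a=-3, c=M1/2=213/82, d=(M2−M1)/(6·2)=-259/328, b=Δ1−h1·(2M1+M2)/6=19/41
seg 2: a=2, c=M2/2=-351/164, d=(M3−M2)/(6·2)=197/328, b=Δ2−h2·(2M2+M3)/6=113/82
seg 3: a=1, c=M3/2=60/41, d=(M4−M3)/(6·1)=-20/41, b=Δ3−h3·(2M3+M4)/6=1/41
t_q=1/2 → seg 0, τ=1/2; S=3+-194/41·τ+0·τ²+71/164·τ³=903/1312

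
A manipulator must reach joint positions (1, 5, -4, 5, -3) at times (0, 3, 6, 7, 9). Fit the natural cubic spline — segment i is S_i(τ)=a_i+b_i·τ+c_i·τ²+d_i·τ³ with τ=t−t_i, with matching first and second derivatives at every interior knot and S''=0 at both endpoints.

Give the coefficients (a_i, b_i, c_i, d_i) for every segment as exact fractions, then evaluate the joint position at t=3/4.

  seg 0: a=1 b=1028/255 c=0 d=-688/2295
  seg 1: a=5 b=-1036/255 c=-688/255 d=467/459
  seg 2: a=-4 b=1841/255 c=549/85 d=-1193/255
  seg 3: a=5 b=1556/255 c=-644/85 d=322/255
S(3/4) = 265/68

Δ: Δ0=4/3, Δ1=-3, Δ2=9, Δ3=-4
row 1: diag=12, rhs=-26; c'=1/4, d'=-13/6
row 2: denom=8−3·1/4=29/4; d'=(72−3·-13/6)/(29/4)=314/29
row 3: denom=6−1·4/29=170/29; d'=(-78−1·314/29)/(170/29)=-1288/85
back: M3=-1288/85
back: M2=314/29−4/29·-1288/85=1098/85
back: M1=-13/6−1/4·1098/85=-1376/255
M: M0=0, M1=-1376/255, M2=1098/85, M3=-1288/85, M4=0
seg 0: a=1, c=M0/2=0, d=(M1−M0)/(6·3)=-688/2295, b=Δ0−h0·(2M0+M1)/6=1028/255
seg 1: a=5, c=M1/2=-688/255, d=(M2−M1)/(6·3)=467/459, b=Δ1−h1·(2M1+M2)/6=-1036/255
seg 2: a=-4, c=M2/2=549/85, d=(M3−M2)/(6·1)=-1193/255, b=Δ2−h2·(2M2+M3)/6=1841/255
seg 3: a=5, c=M3/2=-644/85, d=(M4−M3)/(6·2)=322/255, b=Δ3−h3·(2M3+M4)/6=1556/255
t_q=3/4 → seg 0, τ=3/4; S=1+1028/255·τ+0·τ²+-688/2295·τ³=265/68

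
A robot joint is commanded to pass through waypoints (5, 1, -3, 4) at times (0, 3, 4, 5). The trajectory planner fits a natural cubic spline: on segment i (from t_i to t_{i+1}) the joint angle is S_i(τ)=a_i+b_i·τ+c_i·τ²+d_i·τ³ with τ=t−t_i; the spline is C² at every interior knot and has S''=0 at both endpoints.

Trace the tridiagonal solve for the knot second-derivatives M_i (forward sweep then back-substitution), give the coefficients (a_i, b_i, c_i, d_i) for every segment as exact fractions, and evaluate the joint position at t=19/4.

  seg 0: a=5 b=71/93 c=0 d=-65/279
  seg 1: a=1 b=-514/93 c=-65/31 d=337/93
  seg 2: a=-3 b=107/93 c=272/31 d=-272/93
S(19/4) = 97/62

Δ: Δ0=-4/3, Δ1=-4, Δ2=7
row 1: diag=8, rhs=-16; c'=1/8, d'=-2
row 2: denom=4−1·1/8=31/8; d'=(66−1·-2)/(31/8)=544/31
back: M2=544/31
back: M1=-2−1/8·544/31=-130/31
M: M0=0, M1=-130/31, M2=544/31, M3=0
seg 0: a=5, c=M0/2=0, d=(M1−M0)/(6·3)=-65/279, b=Δ0−h0·(2M0+M1)/6=71/93
seg 1: a=1, c=M1/2=-65/31, d=(M2−M1)/(6·1)=337/93, b=Δ1−h1·(2M1+M2)/6=-514/93
seg 2: a=-3, c=M2/2=272/31, d=(M3−M2)/(6·1)=-272/93, b=Δ2−h2·(2M2+M3)/6=107/93
t_q=19/4 → seg 2, τ=3/4; S=-3+107/93·τ+272/31·τ²+-272/93·τ³=97/62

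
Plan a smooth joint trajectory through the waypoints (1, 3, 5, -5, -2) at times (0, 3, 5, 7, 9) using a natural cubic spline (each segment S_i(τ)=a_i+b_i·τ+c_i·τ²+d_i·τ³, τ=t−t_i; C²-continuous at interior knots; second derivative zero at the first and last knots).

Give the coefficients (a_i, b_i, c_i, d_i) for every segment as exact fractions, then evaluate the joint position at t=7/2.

Δ: Δ0=2/3, Δ1=1, Δ2=-5, Δ3=3/2
row 1: diag=10, rhs=2; c'=1/5, d'=1/5
row 2: denom=8−2·1/5=38/5; d'=(-36−2·1/5)/(38/5)=-91/19
row 3: denom=8−2·5/19=142/19; d'=(39−2·-91/19)/(142/19)=13/2
back: M3=13/2
back: M2=-91/19−5/19·13/2=-13/2
back: M1=1/5−1/5·-13/2=3/2
M: M0=0, M1=3/2, M2=-13/2, M3=13/2, M4=0
seg 0: a=1, c=M0/2=0, d=(M1−M0)/(6·3)=1/12, b=Δ0−h0·(2M0+M1)/6=-1/12
seg 1: a=3, c=M1/2=3/4, d=(M2−M1)/(6·2)=-2/3, b=Δ1−h1·(2M1+M2)/6=13/6
seg 2: a=5, c=M2/2=-13/4, d=(M3−M2)/(6·2)=13/12, b=Δ2−h2·(2M2+M3)/6=-17/6
seg 3: a=-5, c=M3/2=13/4, d=(M4−M3)/(6·2)=-13/24, b=Δ3−h3·(2M3+M4)/6=-17/6
t_q=7/2 → seg 1, τ=1/2; S=3+13/6·τ+3/4·τ²+-2/3·τ³=67/16

  seg 0: a=1 b=-1/12 c=0 d=1/12
  seg 1: a=3 b=13/6 c=3/4 d=-2/3
  seg 2: a=5 b=-17/6 c=-13/4 d=13/12
  seg 3: a=-5 b=-17/6 c=13/4 d=-13/24
S(7/2) = 67/16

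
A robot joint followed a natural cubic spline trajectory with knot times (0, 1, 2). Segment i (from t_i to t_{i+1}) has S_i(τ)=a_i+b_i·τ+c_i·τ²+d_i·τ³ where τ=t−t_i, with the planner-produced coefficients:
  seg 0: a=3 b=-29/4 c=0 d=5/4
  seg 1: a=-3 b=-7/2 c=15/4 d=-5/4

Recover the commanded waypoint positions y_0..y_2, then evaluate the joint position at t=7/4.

y_0 = S_0(0) = a_0 = 3
y_1 = S_1(0) = a_1 = -3
y_2 = S_1(1) = -4
t_q=7/4 is in segment 1 (τ=3/4); S_1(τ)=-1035/256

y_0=3 y_1=-3 y_2=-4
S(7/4) = -1035/256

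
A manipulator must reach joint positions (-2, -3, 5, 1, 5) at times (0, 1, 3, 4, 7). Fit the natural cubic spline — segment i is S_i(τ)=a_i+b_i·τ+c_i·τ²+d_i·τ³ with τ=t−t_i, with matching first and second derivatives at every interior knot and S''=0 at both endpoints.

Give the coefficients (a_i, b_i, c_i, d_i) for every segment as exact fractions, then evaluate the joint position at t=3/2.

  seg 0: a=-2 b=-1871/750 c=0 d=1121/750
  seg 1: a=-3 b=746/375 c=1121/250 d=-2609/1500
  seg 2: a=5 b=-71/75 c=-744/125 d=1087/375
  seg 3: a=1 b=-1558/375 c=343/125 d=-343/1125
S(3/2) = -4407/4000

Δ: Δ0=-1, Δ1=4, Δ2=-4, Δ3=4/3
row 1: diag=6, rhs=30; c'=1/3, d'=5
row 2: denom=6−2·1/3=16/3; d'=(-48−2·5)/(16/3)=-87/8
row 3: denom=8−1·3/16=125/16; d'=(32−1·-87/8)/(125/16)=686/125
back: M3=686/125
back: M2=-87/8−3/16·686/125=-1488/125
back: M1=5−1/3·-1488/125=1121/125
M: M0=0, M1=1121/125, M2=-1488/125, M3=686/125, M4=0
seg 0: a=-2, c=M0/2=0, d=(M1−M0)/(6·1)=1121/750, b=Δ0−h0·(2M0+M1)/6=-1871/750
seg 1: a=-3, c=M1/2=1121/250, d=(M2−M1)/(6·2)=-2609/1500, b=Δ1−h1·(2M1+M2)/6=746/375
seg 2: a=5, c=M2/2=-744/125, d=(M3−M2)/(6·1)=1087/375, b=Δ2−h2·(2M2+M3)/6=-71/75
seg 3: a=1, c=M3/2=343/125, d=(M4−M3)/(6·3)=-343/1125, b=Δ3−h3·(2M3+M4)/6=-1558/375
t_q=3/2 → seg 1, τ=1/2; S=-3+746/375·τ+1121/250·τ²+-2609/1500·τ³=-4407/4000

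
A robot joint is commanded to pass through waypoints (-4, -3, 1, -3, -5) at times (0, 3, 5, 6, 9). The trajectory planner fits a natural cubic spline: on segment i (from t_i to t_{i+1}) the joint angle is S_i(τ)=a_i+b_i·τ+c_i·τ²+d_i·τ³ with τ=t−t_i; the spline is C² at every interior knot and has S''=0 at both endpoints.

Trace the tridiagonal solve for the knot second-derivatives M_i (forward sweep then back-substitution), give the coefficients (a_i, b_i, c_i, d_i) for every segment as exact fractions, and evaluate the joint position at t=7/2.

  seg 0: a=-4 b=-397/438 c=0 d=181/1314
  seg 1: a=-3 b=616/219 c=181/146 d=-721/876
  seg 2: a=1 b=-461/219 c=-270/73 d=395/219
  seg 3: a=-3 b=-896/219 c=125/73 d=-125/657
S(7/2) = -3239/2336

Δ: Δ0=1/3, Δ1=2, Δ2=-4, Δ3=-2/3
row 1: diag=10, rhs=10; c'=1/5, d'=1
row 2: denom=6−2·1/5=28/5; d'=(-36−2·1)/(28/5)=-95/14
row 3: denom=8−1·5/28=219/28; d'=(20−1·-95/14)/(219/28)=250/73
back: M3=250/73
back: M2=-95/14−5/28·250/73=-540/73
back: M1=1−1/5·-540/73=181/73
M: M0=0, M1=181/73, M2=-540/73, M3=250/73, M4=0
seg 0: a=-4, c=M0/2=0, d=(M1−M0)/(6·3)=181/1314, b=Δ0−h0·(2M0+M1)/6=-397/438
seg 1: a=-3, c=M1/2=181/146, d=(M2−M1)/(6·2)=-721/876, b=Δ1−h1·(2M1+M2)/6=616/219
seg 2: a=1, c=M2/2=-270/73, d=(M3−M2)/(6·1)=395/219, b=Δ2−h2·(2M2+M3)/6=-461/219
seg 3: a=-3, c=M3/2=125/73, d=(M4−M3)/(6·3)=-125/657, b=Δ3−h3·(2M3+M4)/6=-896/219
t_q=7/2 → seg 1, τ=1/2; S=-3+616/219·τ+181/146·τ²+-721/876·τ³=-3239/2336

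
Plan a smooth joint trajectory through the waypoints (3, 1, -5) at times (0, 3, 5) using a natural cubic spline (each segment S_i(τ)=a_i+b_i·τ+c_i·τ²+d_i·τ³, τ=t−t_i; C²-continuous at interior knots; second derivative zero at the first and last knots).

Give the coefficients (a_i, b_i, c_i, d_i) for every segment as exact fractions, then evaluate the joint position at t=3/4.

  seg 0: a=3 b=1/30 c=0 d=-7/90
  seg 1: a=1 b=-31/15 c=-7/10 d=7/60
S(3/4) = 383/128

Δ: Δ0=-2/3, Δ1=-3
row 1: diag=10, rhs=-14; c'=1/5, d'=-7/5
back: M1=-7/5
M: M0=0, M1=-7/5, M2=0
seg 0: a=3, c=M0/2=0, d=(M1−M0)/(6·3)=-7/90, b=Δ0−h0·(2M0+M1)/6=1/30
seg 1: a=1, c=M1/2=-7/10, d=(M2−M1)/(6·2)=7/60, b=Δ1−h1·(2M1+M2)/6=-31/15
t_q=3/4 → seg 0, τ=3/4; S=3+1/30·τ+0·τ²+-7/90·τ³=383/128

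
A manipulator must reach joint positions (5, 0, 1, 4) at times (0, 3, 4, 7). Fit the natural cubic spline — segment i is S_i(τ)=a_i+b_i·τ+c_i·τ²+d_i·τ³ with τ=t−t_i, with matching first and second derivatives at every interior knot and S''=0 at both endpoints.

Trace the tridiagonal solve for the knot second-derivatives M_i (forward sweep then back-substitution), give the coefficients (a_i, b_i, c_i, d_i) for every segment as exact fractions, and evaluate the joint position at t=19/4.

Δ: Δ0=-5/3, Δ1=1, Δ2=1
row 1: diag=8, rhs=16; c'=1/8, d'=2
row 2: denom=8−1·1/8=63/8; d'=(0−1·2)/(63/8)=-16/63
back: M2=-16/63
back: M1=2−1/8·-16/63=128/63
M: M0=0, M1=128/63, M2=-16/63, M3=0
seg 0: a=5, c=M0/2=0, d=(M1−M0)/(6·3)=64/567, b=Δ0−h0·(2M0+M1)/6=-169/63
seg 1: a=0, c=M1/2=64/63, d=(M2−M1)/(6·1)=-8/21, b=Δ1−h1·(2M1+M2)/6=23/63
seg 2: a=1, c=M2/2=-8/63, d=(M3−M2)/(6·3)=8/567, b=Δ2−h2·(2M2+M3)/6=79/63
t_q=19/4 → seg 2, τ=3/4; S=1+79/63·τ+-8/63·τ²+8/567·τ³=15/8

  seg 0: a=5 b=-169/63 c=0 d=64/567
  seg 1: a=0 b=23/63 c=64/63 d=-8/21
  seg 2: a=1 b=79/63 c=-8/63 d=8/567
S(19/4) = 15/8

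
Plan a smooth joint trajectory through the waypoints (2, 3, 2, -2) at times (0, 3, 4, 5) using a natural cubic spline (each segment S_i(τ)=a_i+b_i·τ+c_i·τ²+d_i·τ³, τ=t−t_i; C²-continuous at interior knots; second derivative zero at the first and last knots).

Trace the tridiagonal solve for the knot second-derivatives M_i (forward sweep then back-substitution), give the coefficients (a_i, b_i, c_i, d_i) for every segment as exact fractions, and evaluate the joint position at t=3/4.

Δ: Δ0=1/3, Δ1=-1, Δ2=-4
row 1: diag=8, rhs=-8; c'=1/8, d'=-1
row 2: denom=4−1·1/8=31/8; d'=(-18−1·-1)/(31/8)=-136/31
back: M2=-136/31
back: M1=-1−1/8·-136/31=-14/31
M: M0=0, M1=-14/31, M2=-136/31, M3=0
seg 0: a=2, c=M0/2=0, d=(M1−M0)/(6·3)=-7/279, b=Δ0−h0·(2M0+M1)/6=52/93
seg 1: a=3, c=M1/2=-7/31, d=(M2−M1)/(6·1)=-61/93, b=Δ1−h1·(2M1+M2)/6=-11/93
seg 2: a=2, c=M2/2=-68/31, d=(M3−M2)/(6·1)=68/93, b=Δ2−h2·(2M2+M3)/6=-236/93
t_q=3/4 → seg 0, τ=3/4; S=2+52/93·τ+0·τ²+-7/279·τ³=4779/1984

  seg 0: a=2 b=52/93 c=0 d=-7/279
  seg 1: a=3 b=-11/93 c=-7/31 d=-61/93
  seg 2: a=2 b=-236/93 c=-68/31 d=68/93
S(3/4) = 4779/1984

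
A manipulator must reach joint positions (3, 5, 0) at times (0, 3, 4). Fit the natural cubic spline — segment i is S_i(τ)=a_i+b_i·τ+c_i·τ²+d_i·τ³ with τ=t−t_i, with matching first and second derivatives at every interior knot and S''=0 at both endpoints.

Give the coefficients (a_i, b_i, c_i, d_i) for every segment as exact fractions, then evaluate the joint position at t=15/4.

Δ: Δ0=2/3, Δ1=-5
row 1: diag=8, rhs=-34; c'=1/8, d'=-17/4
back: M1=-17/4
M: M0=0, M1=-17/4, M2=0
seg 0: a=3, c=M0/2=0, d=(M1−M0)/(6·3)=-17/72, b=Δ0−h0·(2M0+M1)/6=67/24
seg 1: a=5, c=M1/2=-17/8, d=(M2−M1)/(6·1)=17/24, b=Δ1−h1·(2M1+M2)/6=-43/12
t_q=15/4 → seg 1, τ=3/4; S=5+-43/12·τ+-17/8·τ²+17/24·τ³=725/512

  seg 0: a=3 b=67/24 c=0 d=-17/72
  seg 1: a=5 b=-43/12 c=-17/8 d=17/24
S(15/4) = 725/512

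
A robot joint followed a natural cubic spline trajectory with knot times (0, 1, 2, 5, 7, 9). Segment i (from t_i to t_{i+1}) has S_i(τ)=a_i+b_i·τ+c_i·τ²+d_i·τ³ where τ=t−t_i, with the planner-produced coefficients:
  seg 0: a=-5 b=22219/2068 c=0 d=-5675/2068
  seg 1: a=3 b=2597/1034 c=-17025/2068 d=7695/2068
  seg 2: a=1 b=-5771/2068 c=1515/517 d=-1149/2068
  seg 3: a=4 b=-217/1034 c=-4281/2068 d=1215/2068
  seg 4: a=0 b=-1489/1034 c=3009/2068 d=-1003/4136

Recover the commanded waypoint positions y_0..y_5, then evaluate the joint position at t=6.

y_0=-5 y_1=3 y_2=1 y_3=4 y_4=0 y_5=1
S(6) = 1193/517

y_0 = S_0(0) = a_0 = -5
y_1 = S_1(0) = a_1 = 3
y_2 = S_2(0) = a_2 = 1
y_3 = S_3(0) = a_3 = 4
y_4 = S_4(0) = a_4 = 0
y_5 = S_4(2) = 1
t_q=6 is in segment 3 (τ=1); S_3(τ)=1193/517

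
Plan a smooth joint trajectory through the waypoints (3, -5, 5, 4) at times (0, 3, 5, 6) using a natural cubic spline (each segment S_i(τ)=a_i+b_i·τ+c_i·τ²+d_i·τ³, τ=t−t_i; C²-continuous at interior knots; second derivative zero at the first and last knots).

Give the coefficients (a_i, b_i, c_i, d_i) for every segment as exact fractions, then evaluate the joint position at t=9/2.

  seg 0: a=3 b=-485/84 c=0 d=29/84
  seg 1: a=-5 b=149/42 c=87/28 d=-25/21
  seg 2: a=5 b=71/42 c=-113/28 d=113/84
S(9/2) = 369/112

Δ: Δ0=-8/3, Δ1=5, Δ2=-1
row 1: diag=10, rhs=46; c'=1/5, d'=23/5
row 2: denom=6−2·1/5=28/5; d'=(-36−2·23/5)/(28/5)=-113/14
back: M2=-113/14
back: M1=23/5−1/5·-113/14=87/14
M: M0=0, M1=87/14, M2=-113/14, M3=0
seg 0: a=3, c=M0/2=0, d=(M1−M0)/(6·3)=29/84, b=Δ0−h0·(2M0+M1)/6=-485/84
seg 1: a=-5, c=M1/2=87/28, d=(M2−M1)/(6·2)=-25/21, b=Δ1−h1·(2M1+M2)/6=149/42
seg 2: a=5, c=M2/2=-113/28, d=(M3−M2)/(6·1)=113/84, b=Δ2−h2·(2M2+M3)/6=71/42
t_q=9/2 → seg 1, τ=3/2; S=-5+149/42·τ+87/28·τ²+-25/21·τ³=369/112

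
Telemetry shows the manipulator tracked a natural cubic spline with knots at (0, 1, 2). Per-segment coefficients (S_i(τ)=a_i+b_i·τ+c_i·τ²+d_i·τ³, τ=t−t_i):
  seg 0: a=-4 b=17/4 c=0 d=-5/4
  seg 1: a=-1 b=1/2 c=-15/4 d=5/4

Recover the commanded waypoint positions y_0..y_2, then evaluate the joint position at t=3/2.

y_0=-4 y_1=-1 y_2=-3
S(3/2) = -49/32

y_0 = S_0(0) = a_0 = -4
y_1 = S_1(0) = a_1 = -1
y_2 = S_1(1) = -3
t_q=3/2 is in segment 1 (τ=1/2); S_1(τ)=-49/32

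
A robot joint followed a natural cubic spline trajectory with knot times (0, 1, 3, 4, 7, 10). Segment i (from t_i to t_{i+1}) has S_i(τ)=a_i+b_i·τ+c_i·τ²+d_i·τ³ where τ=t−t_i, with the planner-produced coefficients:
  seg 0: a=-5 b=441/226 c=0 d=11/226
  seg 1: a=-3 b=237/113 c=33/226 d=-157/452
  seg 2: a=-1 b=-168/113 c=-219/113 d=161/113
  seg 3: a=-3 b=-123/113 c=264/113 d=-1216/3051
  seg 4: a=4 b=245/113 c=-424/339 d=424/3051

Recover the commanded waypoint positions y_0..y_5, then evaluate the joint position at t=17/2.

y_0 = S_0(0) = a_0 = -5
y_1 = S_1(0) = a_1 = -3
y_2 = S_2(0) = a_2 = -1
y_3 = S_3(0) = a_3 = -3
y_4 = S_4(0) = a_4 = 4
y_5 = S_4(3) = 3
t_q=17/2 is in segment 4 (τ=3/2); S_4(τ)=1109/226

y_0=-5 y_1=-3 y_2=-1 y_3=-3 y_4=4 y_5=3
S(17/2) = 1109/226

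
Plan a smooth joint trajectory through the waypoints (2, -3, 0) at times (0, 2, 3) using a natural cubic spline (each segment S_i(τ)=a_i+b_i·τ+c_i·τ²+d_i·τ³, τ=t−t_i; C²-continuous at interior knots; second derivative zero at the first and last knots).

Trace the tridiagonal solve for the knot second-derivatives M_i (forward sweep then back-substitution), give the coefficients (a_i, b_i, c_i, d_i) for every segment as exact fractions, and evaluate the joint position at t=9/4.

  seg 0: a=2 b=-13/3 c=0 d=11/24
  seg 1: a=-3 b=7/6 c=11/4 d=-11/12
S(9/4) = -653/256

Δ: Δ0=-5/2, Δ1=3
row 1: diag=6, rhs=33; c'=1/6, d'=11/2
back: M1=11/2
M: M0=0, M1=11/2, M2=0
seg 0: a=2, c=M0/2=0, d=(M1−M0)/(6·2)=11/24, b=Δ0−h0·(2M0+M1)/6=-13/3
seg 1: a=-3, c=M1/2=11/4, d=(M2−M1)/(6·1)=-11/12, b=Δ1−h1·(2M1+M2)/6=7/6
t_q=9/4 → seg 1, τ=1/4; S=-3+7/6·τ+11/4·τ²+-11/12·τ³=-653/256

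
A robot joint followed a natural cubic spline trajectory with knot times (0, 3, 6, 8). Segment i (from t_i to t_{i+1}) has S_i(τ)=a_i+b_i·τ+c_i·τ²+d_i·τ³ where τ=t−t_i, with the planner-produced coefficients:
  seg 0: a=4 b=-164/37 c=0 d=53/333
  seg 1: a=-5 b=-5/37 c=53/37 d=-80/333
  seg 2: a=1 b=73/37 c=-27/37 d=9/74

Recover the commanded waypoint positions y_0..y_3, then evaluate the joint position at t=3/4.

y_0 = S_0(0) = a_0 = 4
y_1 = S_1(0) = a_1 = -5
y_2 = S_2(0) = a_2 = 1
y_3 = S_2(2) = 3
t_q=3/4 is in segment 0 (τ=3/4); S_0(τ)=1759/2368

y_0=4 y_1=-5 y_2=1 y_3=3
S(3/4) = 1759/2368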